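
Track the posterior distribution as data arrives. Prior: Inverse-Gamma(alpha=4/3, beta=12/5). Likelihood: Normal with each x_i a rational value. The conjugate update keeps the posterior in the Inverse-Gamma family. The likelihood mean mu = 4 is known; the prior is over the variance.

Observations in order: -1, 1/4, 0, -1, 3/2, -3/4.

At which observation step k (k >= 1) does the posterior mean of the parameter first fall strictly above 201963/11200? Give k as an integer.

k = 4

obs 1: x=-1 → posterior Inverse-Gamma(11/6, 149/10)
obs 2: x=1/4 → posterior Inverse-Gamma(7/3, 3509/160)
obs 3: x=0 → posterior Inverse-Gamma(17/6, 4789/160)
obs 4: x=-1 → posterior Inverse-Gamma(10/3, 6789/160)
obs 5: x=3/2 → posterior Inverse-Gamma(23/6, 7289/160)
obs 6: x=-3/4 → posterior Inverse-Gamma(13/3, 4547/80)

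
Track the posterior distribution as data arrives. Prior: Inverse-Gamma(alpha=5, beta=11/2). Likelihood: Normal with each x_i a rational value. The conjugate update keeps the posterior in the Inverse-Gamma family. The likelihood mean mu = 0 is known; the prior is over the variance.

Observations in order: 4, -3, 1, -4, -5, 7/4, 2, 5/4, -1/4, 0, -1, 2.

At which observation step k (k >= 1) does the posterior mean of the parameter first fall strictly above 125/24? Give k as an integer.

obs 1: x=4 → posterior Inverse-Gamma(11/2, 27/2)
obs 2: x=-3 → posterior Inverse-Gamma(6, 18)
obs 3: x=1 → posterior Inverse-Gamma(13/2, 37/2)
obs 4: x=-4 → posterior Inverse-Gamma(7, 53/2)
obs 5: x=-5 → posterior Inverse-Gamma(15/2, 39)
obs 6: x=7/4 → posterior Inverse-Gamma(8, 1297/32)
obs 7: x=2 → posterior Inverse-Gamma(17/2, 1361/32)
obs 8: x=5/4 → posterior Inverse-Gamma(9, 693/16)
obs 9: x=-1/4 → posterior Inverse-Gamma(19/2, 1387/32)
obs 10: x=0 → posterior Inverse-Gamma(10, 1387/32)
obs 11: x=-1 → posterior Inverse-Gamma(21/2, 1403/32)
obs 12: x=2 → posterior Inverse-Gamma(11, 1467/32)

k = 5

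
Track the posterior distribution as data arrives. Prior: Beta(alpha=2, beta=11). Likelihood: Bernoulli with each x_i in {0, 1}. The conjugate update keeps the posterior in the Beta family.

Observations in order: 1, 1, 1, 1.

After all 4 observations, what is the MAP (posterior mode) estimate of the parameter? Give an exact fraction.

1/3

obs 1: x=1 → posterior Beta(3, 11)
obs 2: x=1 → posterior Beta(4, 11)
obs 3: x=1 → posterior Beta(5, 11)
obs 4: x=1 → posterior Beta(6, 11)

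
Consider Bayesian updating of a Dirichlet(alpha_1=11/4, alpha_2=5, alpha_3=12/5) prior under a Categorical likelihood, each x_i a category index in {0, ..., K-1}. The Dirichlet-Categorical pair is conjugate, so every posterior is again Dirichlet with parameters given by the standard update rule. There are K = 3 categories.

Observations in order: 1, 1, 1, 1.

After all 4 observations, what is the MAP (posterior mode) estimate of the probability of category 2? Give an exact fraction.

obs 1: x=1 → posterior Dirichlet(11/4, 6, 12/5)
obs 2: x=1 → posterior Dirichlet(11/4, 7, 12/5)
obs 3: x=1 → posterior Dirichlet(11/4, 8, 12/5)
obs 4: x=1 → posterior Dirichlet(11/4, 9, 12/5)

28/223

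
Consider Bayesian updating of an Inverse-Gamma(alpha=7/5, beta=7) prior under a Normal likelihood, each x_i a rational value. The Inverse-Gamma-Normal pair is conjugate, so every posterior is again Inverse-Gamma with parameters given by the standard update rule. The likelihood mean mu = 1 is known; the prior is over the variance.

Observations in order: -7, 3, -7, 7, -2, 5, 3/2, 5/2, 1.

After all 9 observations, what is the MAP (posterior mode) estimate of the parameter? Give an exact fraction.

obs 1: x=-7 → posterior Inverse-Gamma(19/10, 39)
obs 2: x=3 → posterior Inverse-Gamma(12/5, 41)
obs 3: x=-7 → posterior Inverse-Gamma(29/10, 73)
obs 4: x=7 → posterior Inverse-Gamma(17/5, 91)
obs 5: x=-2 → posterior Inverse-Gamma(39/10, 191/2)
obs 6: x=5 → posterior Inverse-Gamma(22/5, 207/2)
obs 7: x=3/2 → posterior Inverse-Gamma(49/10, 829/8)
obs 8: x=5/2 → posterior Inverse-Gamma(27/5, 419/4)
obs 9: x=1 → posterior Inverse-Gamma(59/10, 419/4)

2095/138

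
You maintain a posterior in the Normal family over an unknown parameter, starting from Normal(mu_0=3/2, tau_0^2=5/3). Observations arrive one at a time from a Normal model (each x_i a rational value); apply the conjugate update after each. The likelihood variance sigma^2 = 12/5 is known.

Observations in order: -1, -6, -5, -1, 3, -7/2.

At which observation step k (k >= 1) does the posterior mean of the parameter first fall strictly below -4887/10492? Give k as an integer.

obs 1: x=-1 → posterior Normal(29/61, 60/61)
obs 2: x=-6 → posterior Normal(-121/86, 30/43)
obs 3: x=-5 → posterior Normal(-82/37, 20/37)
obs 4: x=-1 → posterior Normal(-271/136, 15/34)
obs 5: x=3 → posterior Normal(-28/23, 60/161)
obs 6: x=-7/2 → posterior Normal(-189/124, 10/31)

k = 2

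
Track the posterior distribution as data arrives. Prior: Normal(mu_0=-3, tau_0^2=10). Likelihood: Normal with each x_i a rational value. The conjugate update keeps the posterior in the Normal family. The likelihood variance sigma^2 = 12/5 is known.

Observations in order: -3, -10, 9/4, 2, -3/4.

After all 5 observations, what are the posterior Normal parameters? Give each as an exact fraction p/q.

mu_0=-511/262, tau_0^2=60/131

obs 1: x=-3 → posterior Normal(-3, 60/31)
obs 2: x=-10 → posterior Normal(-49/8, 15/14)
obs 3: x=9/4 → posterior Normal(-1147/324, 20/27)
obs 4: x=2 → posterior Normal(-947/424, 30/53)
obs 5: x=-3/4 → posterior Normal(-511/262, 60/131)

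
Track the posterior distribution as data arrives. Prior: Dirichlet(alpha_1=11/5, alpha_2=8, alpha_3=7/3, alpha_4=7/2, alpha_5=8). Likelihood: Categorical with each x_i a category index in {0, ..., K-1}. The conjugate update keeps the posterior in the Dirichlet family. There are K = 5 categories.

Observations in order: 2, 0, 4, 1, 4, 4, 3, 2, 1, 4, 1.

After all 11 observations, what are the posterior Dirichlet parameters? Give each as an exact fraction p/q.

obs 1: x=2 → posterior Dirichlet(11/5, 8, 10/3, 7/2, 8)
obs 2: x=0 → posterior Dirichlet(16/5, 8, 10/3, 7/2, 8)
obs 3: x=4 → posterior Dirichlet(16/5, 8, 10/3, 7/2, 9)
obs 4: x=1 → posterior Dirichlet(16/5, 9, 10/3, 7/2, 9)
obs 5: x=4 → posterior Dirichlet(16/5, 9, 10/3, 7/2, 10)
obs 6: x=4 → posterior Dirichlet(16/5, 9, 10/3, 7/2, 11)
obs 7: x=3 → posterior Dirichlet(16/5, 9, 10/3, 9/2, 11)
obs 8: x=2 → posterior Dirichlet(16/5, 9, 13/3, 9/2, 11)
obs 9: x=1 → posterior Dirichlet(16/5, 10, 13/3, 9/2, 11)
obs 10: x=4 → posterior Dirichlet(16/5, 10, 13/3, 9/2, 12)
obs 11: x=1 → posterior Dirichlet(16/5, 11, 13/3, 9/2, 12)

alpha_1=16/5, alpha_2=11, alpha_3=13/3, alpha_4=9/2, alpha_5=12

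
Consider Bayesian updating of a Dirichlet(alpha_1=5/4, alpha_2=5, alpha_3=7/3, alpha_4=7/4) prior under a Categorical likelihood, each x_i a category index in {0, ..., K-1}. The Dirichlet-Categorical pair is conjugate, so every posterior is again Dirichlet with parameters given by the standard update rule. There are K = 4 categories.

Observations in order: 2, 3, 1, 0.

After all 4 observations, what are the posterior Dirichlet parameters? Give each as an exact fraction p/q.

alpha_1=9/4, alpha_2=6, alpha_3=10/3, alpha_4=11/4

obs 1: x=2 → posterior Dirichlet(5/4, 5, 10/3, 7/4)
obs 2: x=3 → posterior Dirichlet(5/4, 5, 10/3, 11/4)
obs 3: x=1 → posterior Dirichlet(5/4, 6, 10/3, 11/4)
obs 4: x=0 → posterior Dirichlet(9/4, 6, 10/3, 11/4)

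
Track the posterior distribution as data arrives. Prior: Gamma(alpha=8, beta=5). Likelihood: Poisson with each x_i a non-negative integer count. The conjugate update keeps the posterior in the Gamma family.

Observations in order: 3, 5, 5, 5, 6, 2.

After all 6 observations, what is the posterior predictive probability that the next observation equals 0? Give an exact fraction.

255476698618765889551019445759400441/4922235242952026704037113243122008064

obs 1: x=3 → posterior Gamma(11, 6)
obs 2: x=5 → posterior Gamma(16, 7)
obs 3: x=5 → posterior Gamma(21, 8)
obs 4: x=5 → posterior Gamma(26, 9)
obs 5: x=6 → posterior Gamma(32, 10)
obs 6: x=2 → posterior Gamma(34, 11)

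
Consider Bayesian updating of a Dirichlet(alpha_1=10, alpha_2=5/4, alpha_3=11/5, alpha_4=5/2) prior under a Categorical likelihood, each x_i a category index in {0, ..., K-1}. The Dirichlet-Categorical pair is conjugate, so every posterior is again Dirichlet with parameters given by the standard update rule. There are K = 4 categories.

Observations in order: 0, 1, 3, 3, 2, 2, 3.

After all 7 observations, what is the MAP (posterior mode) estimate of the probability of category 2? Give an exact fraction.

obs 1: x=0 → posterior Dirichlet(11, 5/4, 11/5, 5/2)
obs 2: x=1 → posterior Dirichlet(11, 9/4, 11/5, 5/2)
obs 3: x=3 → posterior Dirichlet(11, 9/4, 11/5, 7/2)
obs 4: x=3 → posterior Dirichlet(11, 9/4, 11/5, 9/2)
obs 5: x=2 → posterior Dirichlet(11, 9/4, 16/5, 9/2)
obs 6: x=2 → posterior Dirichlet(11, 9/4, 21/5, 9/2)
obs 7: x=3 → posterior Dirichlet(11, 9/4, 21/5, 11/2)

64/379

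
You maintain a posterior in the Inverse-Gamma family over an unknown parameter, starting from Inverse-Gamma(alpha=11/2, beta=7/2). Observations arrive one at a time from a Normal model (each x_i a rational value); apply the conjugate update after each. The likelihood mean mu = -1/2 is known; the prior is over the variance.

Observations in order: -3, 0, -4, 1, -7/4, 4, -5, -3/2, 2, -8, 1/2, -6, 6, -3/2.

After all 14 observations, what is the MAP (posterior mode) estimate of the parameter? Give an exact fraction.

3329/432

obs 1: x=-3 → posterior Inverse-Gamma(6, 53/8)
obs 2: x=0 → posterior Inverse-Gamma(13/2, 27/4)
obs 3: x=-4 → posterior Inverse-Gamma(7, 103/8)
obs 4: x=1 → posterior Inverse-Gamma(15/2, 14)
obs 5: x=-7/4 → posterior Inverse-Gamma(8, 473/32)
obs 6: x=4 → posterior Inverse-Gamma(17/2, 797/32)
obs 7: x=-5 → posterior Inverse-Gamma(9, 1121/32)
obs 8: x=-3/2 → posterior Inverse-Gamma(19/2, 1137/32)
obs 9: x=2 → posterior Inverse-Gamma(10, 1237/32)
obs 10: x=-8 → posterior Inverse-Gamma(21/2, 2137/32)
obs 11: x=1/2 → posterior Inverse-Gamma(11, 2153/32)
obs 12: x=-6 → posterior Inverse-Gamma(23/2, 2637/32)
obs 13: x=6 → posterior Inverse-Gamma(12, 3313/32)
obs 14: x=-3/2 → posterior Inverse-Gamma(25/2, 3329/32)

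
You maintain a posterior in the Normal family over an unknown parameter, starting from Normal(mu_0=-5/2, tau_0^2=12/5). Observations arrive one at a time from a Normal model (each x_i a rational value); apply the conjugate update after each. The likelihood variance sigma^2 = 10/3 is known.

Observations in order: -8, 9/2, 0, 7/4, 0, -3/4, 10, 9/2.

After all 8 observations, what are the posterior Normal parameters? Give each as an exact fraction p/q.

obs 1: x=-8 → posterior Normal(-413/86, 60/43)
obs 2: x=9/2 → posterior Normal(-251/122, 60/61)
obs 3: x=0 → posterior Normal(-251/158, 60/79)
obs 4: x=7/4 → posterior Normal(-94/97, 60/97)
obs 5: x=0 → posterior Normal(-94/115, 12/23)
obs 6: x=-3/4 → posterior Normal(-215/266, 60/133)
obs 7: x=10 → posterior Normal(145/302, 60/151)
obs 8: x=9/2 → posterior Normal(307/338, 60/169)

mu_0=307/338, tau_0^2=60/169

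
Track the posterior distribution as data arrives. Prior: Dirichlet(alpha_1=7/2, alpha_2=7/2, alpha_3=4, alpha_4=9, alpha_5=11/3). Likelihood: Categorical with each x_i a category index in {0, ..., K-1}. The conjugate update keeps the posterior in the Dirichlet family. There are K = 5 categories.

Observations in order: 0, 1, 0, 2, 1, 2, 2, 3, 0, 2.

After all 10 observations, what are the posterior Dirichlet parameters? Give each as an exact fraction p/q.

obs 1: x=0 → posterior Dirichlet(9/2, 7/2, 4, 9, 11/3)
obs 2: x=1 → posterior Dirichlet(9/2, 9/2, 4, 9, 11/3)
obs 3: x=0 → posterior Dirichlet(11/2, 9/2, 4, 9, 11/3)
obs 4: x=2 → posterior Dirichlet(11/2, 9/2, 5, 9, 11/3)
obs 5: x=1 → posterior Dirichlet(11/2, 11/2, 5, 9, 11/3)
obs 6: x=2 → posterior Dirichlet(11/2, 11/2, 6, 9, 11/3)
obs 7: x=2 → posterior Dirichlet(11/2, 11/2, 7, 9, 11/3)
obs 8: x=3 → posterior Dirichlet(11/2, 11/2, 7, 10, 11/3)
obs 9: x=0 → posterior Dirichlet(13/2, 11/2, 7, 10, 11/3)
obs 10: x=2 → posterior Dirichlet(13/2, 11/2, 8, 10, 11/3)

alpha_1=13/2, alpha_2=11/2, alpha_3=8, alpha_4=10, alpha_5=11/3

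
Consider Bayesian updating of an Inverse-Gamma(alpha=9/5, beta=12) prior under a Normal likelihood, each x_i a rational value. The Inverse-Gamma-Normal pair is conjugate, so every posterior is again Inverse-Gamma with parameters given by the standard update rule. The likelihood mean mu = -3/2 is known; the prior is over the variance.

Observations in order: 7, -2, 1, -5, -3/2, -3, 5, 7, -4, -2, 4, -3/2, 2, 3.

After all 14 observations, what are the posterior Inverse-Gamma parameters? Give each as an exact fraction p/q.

obs 1: x=7 → posterior Inverse-Gamma(23/10, 385/8)
obs 2: x=-2 → posterior Inverse-Gamma(14/5, 193/4)
obs 3: x=1 → posterior Inverse-Gamma(33/10, 411/8)
obs 4: x=-5 → posterior Inverse-Gamma(19/5, 115/2)
obs 5: x=-3/2 → posterior Inverse-Gamma(43/10, 115/2)
obs 6: x=-3 → posterior Inverse-Gamma(24/5, 469/8)
obs 7: x=5 → posterior Inverse-Gamma(53/10, 319/4)
obs 8: x=7 → posterior Inverse-Gamma(29/5, 927/8)
obs 9: x=-4 → posterior Inverse-Gamma(63/10, 119)
obs 10: x=-2 → posterior Inverse-Gamma(34/5, 953/8)
obs 11: x=4 → posterior Inverse-Gamma(73/10, 537/4)
obs 12: x=-3/2 → posterior Inverse-Gamma(39/5, 537/4)
obs 13: x=2 → posterior Inverse-Gamma(83/10, 1123/8)
obs 14: x=3 → posterior Inverse-Gamma(44/5, 301/2)

alpha=44/5, beta=301/2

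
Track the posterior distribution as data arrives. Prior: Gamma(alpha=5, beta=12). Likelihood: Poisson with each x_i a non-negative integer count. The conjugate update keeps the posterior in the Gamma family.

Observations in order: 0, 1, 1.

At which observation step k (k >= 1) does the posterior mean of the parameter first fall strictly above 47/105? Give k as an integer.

obs 1: x=0 → posterior Gamma(5, 13)
obs 2: x=1 → posterior Gamma(6, 14)
obs 3: x=1 → posterior Gamma(7, 15)

k = 3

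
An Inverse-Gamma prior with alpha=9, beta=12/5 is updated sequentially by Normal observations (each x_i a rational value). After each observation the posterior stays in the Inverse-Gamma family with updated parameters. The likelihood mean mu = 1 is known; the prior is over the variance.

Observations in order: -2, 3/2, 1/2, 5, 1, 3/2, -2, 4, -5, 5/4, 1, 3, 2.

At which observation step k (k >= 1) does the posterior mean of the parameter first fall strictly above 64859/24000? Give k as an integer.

obs 1: x=-2 → posterior Inverse-Gamma(19/2, 69/10)
obs 2: x=3/2 → posterior Inverse-Gamma(10, 281/40)
obs 3: x=1/2 → posterior Inverse-Gamma(21/2, 143/20)
obs 4: x=5 → posterior Inverse-Gamma(11, 303/20)
obs 5: x=1 → posterior Inverse-Gamma(23/2, 303/20)
obs 6: x=3/2 → posterior Inverse-Gamma(12, 611/40)
obs 7: x=-2 → posterior Inverse-Gamma(25/2, 791/40)
obs 8: x=4 → posterior Inverse-Gamma(13, 971/40)
obs 9: x=-5 → posterior Inverse-Gamma(27/2, 1691/40)
obs 10: x=5/4 → posterior Inverse-Gamma(14, 6769/160)
obs 11: x=1 → posterior Inverse-Gamma(29/2, 6769/160)
obs 12: x=3 → posterior Inverse-Gamma(15, 7089/160)
obs 13: x=2 → posterior Inverse-Gamma(31/2, 7169/160)

k = 9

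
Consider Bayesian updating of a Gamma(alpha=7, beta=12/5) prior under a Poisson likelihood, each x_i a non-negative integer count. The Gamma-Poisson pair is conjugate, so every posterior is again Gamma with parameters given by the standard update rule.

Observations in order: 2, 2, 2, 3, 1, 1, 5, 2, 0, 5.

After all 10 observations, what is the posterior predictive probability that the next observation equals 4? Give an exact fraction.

15120506086369514999339308790263902745035110243168472268800000/122051547946915276501139298573834221091215046641684146917022729

obs 1: x=2 → posterior Gamma(9, 17/5)
obs 2: x=2 → posterior Gamma(11, 22/5)
obs 3: x=2 → posterior Gamma(13, 27/5)
obs 4: x=3 → posterior Gamma(16, 32/5)
obs 5: x=1 → posterior Gamma(17, 37/5)
obs 6: x=1 → posterior Gamma(18, 42/5)
obs 7: x=5 → posterior Gamma(23, 47/5)
obs 8: x=2 → posterior Gamma(25, 52/5)
obs 9: x=0 → posterior Gamma(25, 57/5)
obs 10: x=5 → posterior Gamma(30, 62/5)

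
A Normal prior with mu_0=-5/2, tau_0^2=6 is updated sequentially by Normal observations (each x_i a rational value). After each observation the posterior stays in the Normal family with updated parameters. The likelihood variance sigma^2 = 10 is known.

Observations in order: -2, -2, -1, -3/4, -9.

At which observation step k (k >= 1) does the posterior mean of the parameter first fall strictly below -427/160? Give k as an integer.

obs 1: x=-2 → posterior Normal(-37/16, 15/4)
obs 2: x=-2 → posterior Normal(-49/22, 30/11)
obs 3: x=-1 → posterior Normal(-55/28, 15/7)
obs 4: x=-3/4 → posterior Normal(-7/4, 30/17)
obs 5: x=-9 → posterior Normal(-227/80, 3/2)

k = 5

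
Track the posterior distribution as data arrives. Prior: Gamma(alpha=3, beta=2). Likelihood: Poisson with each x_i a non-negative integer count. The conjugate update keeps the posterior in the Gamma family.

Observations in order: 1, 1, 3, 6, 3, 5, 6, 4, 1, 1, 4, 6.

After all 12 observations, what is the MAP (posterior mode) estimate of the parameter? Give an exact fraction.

43/14

obs 1: x=1 → posterior Gamma(4, 3)
obs 2: x=1 → posterior Gamma(5, 4)
obs 3: x=3 → posterior Gamma(8, 5)
obs 4: x=6 → posterior Gamma(14, 6)
obs 5: x=3 → posterior Gamma(17, 7)
obs 6: x=5 → posterior Gamma(22, 8)
obs 7: x=6 → posterior Gamma(28, 9)
obs 8: x=4 → posterior Gamma(32, 10)
obs 9: x=1 → posterior Gamma(33, 11)
obs 10: x=1 → posterior Gamma(34, 12)
obs 11: x=4 → posterior Gamma(38, 13)
obs 12: x=6 → posterior Gamma(44, 14)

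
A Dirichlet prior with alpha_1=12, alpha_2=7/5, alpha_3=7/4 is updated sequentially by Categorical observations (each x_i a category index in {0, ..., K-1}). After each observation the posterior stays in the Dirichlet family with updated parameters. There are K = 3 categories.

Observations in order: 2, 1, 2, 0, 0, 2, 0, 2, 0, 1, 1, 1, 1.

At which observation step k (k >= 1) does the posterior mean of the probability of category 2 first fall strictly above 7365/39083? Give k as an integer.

obs 1: x=2 → posterior Dirichlet(12, 7/5, 11/4)
obs 2: x=1 → posterior Dirichlet(12, 12/5, 11/4)
obs 3: x=2 → posterior Dirichlet(12, 12/5, 15/4)
obs 4: x=0 → posterior Dirichlet(13, 12/5, 15/4)
obs 5: x=0 → posterior Dirichlet(14, 12/5, 15/4)
obs 6: x=2 → posterior Dirichlet(14, 12/5, 19/4)
obs 7: x=0 → posterior Dirichlet(15, 12/5, 19/4)
obs 8: x=2 → posterior Dirichlet(15, 12/5, 23/4)
obs 9: x=0 → posterior Dirichlet(16, 12/5, 23/4)
obs 10: x=1 → posterior Dirichlet(16, 17/5, 23/4)
obs 11: x=1 → posterior Dirichlet(16, 22/5, 23/4)
obs 12: x=1 → posterior Dirichlet(16, 27/5, 23/4)
obs 13: x=1 → posterior Dirichlet(16, 32/5, 23/4)

k = 3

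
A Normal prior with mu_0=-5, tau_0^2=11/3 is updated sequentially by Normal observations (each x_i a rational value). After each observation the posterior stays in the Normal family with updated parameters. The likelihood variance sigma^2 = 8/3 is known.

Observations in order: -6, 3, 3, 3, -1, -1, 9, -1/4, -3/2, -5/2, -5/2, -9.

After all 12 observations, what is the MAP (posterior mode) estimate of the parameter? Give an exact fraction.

obs 1: x=-6 → posterior Normal(-106/19, 88/57)
obs 2: x=3 → posterior Normal(-73/30, 44/45)
obs 3: x=3 → posterior Normal(-40/41, 88/123)
obs 4: x=3 → posterior Normal(-7/52, 22/39)
obs 5: x=-1 → posterior Normal(-2/7, 88/189)
obs 6: x=-1 → posterior Normal(-29/74, 44/111)
obs 7: x=9 → posterior Normal(14/17, 88/255)
obs 8: x=-1/4 → posterior Normal(269/384, 11/36)
obs 9: x=-3/2 → posterior Normal(203/428, 88/321)
obs 10: x=-5/2 → posterior Normal(93/472, 44/177)
obs 11: x=-5/2 → posterior Normal(-17/516, 88/387)
obs 12: x=-9 → posterior Normal(-59/80, 22/105)

-59/80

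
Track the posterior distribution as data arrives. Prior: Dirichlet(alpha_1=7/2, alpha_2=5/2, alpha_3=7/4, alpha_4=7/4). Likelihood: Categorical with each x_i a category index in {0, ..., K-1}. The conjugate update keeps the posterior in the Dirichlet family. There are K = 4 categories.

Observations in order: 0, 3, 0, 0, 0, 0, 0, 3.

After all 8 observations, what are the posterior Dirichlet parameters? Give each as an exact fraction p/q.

obs 1: x=0 → posterior Dirichlet(9/2, 5/2, 7/4, 7/4)
obs 2: x=3 → posterior Dirichlet(9/2, 5/2, 7/4, 11/4)
obs 3: x=0 → posterior Dirichlet(11/2, 5/2, 7/4, 11/4)
obs 4: x=0 → posterior Dirichlet(13/2, 5/2, 7/4, 11/4)
obs 5: x=0 → posterior Dirichlet(15/2, 5/2, 7/4, 11/4)
obs 6: x=0 → posterior Dirichlet(17/2, 5/2, 7/4, 11/4)
obs 7: x=0 → posterior Dirichlet(19/2, 5/2, 7/4, 11/4)
obs 8: x=3 → posterior Dirichlet(19/2, 5/2, 7/4, 15/4)

alpha_1=19/2, alpha_2=5/2, alpha_3=7/4, alpha_4=15/4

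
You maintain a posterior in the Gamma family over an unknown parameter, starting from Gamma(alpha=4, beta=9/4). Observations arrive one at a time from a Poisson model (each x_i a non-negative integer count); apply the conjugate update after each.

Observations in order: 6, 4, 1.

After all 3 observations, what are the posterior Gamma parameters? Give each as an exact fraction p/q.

obs 1: x=6 → posterior Gamma(10, 13/4)
obs 2: x=4 → posterior Gamma(14, 17/4)
obs 3: x=1 → posterior Gamma(15, 21/4)

alpha=15, beta=21/4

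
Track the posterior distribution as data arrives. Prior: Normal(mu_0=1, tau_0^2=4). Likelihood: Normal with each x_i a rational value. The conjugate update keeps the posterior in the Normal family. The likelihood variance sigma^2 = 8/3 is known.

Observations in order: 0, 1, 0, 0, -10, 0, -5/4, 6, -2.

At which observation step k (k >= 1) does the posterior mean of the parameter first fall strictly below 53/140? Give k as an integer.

obs 1: x=0 → posterior Normal(2/5, 8/5)
obs 2: x=1 → posterior Normal(5/8, 1)
obs 3: x=0 → posterior Normal(5/11, 8/11)
obs 4: x=0 → posterior Normal(5/14, 4/7)
obs 5: x=-10 → posterior Normal(-25/17, 8/17)
obs 6: x=0 → posterior Normal(-5/4, 2/5)
obs 7: x=-5/4 → posterior Normal(-5/4, 8/23)
obs 8: x=6 → posterior Normal(-43/104, 4/13)
obs 9: x=-2 → posterior Normal(-67/116, 8/29)

k = 4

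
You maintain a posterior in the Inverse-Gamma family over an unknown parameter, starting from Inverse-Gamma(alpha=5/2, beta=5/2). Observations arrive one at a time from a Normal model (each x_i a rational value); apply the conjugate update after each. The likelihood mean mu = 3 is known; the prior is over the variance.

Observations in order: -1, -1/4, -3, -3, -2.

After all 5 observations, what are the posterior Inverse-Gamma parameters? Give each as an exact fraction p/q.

obs 1: x=-1 → posterior Inverse-Gamma(3, 21/2)
obs 2: x=-1/4 → posterior Inverse-Gamma(7/2, 505/32)
obs 3: x=-3 → posterior Inverse-Gamma(4, 1081/32)
obs 4: x=-3 → posterior Inverse-Gamma(9/2, 1657/32)
obs 5: x=-2 → posterior Inverse-Gamma(5, 2057/32)

alpha=5, beta=2057/32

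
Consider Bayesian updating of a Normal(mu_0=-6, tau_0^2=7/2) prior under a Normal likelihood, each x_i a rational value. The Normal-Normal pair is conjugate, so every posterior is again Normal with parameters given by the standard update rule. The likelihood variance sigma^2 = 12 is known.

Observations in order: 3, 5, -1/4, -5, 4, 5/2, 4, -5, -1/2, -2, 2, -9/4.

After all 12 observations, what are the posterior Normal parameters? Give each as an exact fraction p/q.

mu_0=-211/216, tau_0^2=7/9

obs 1: x=3 → posterior Normal(-123/31, 84/31)
obs 2: x=5 → posterior Normal(-44/19, 42/19)
obs 3: x=-1/4 → posterior Normal(-359/180, 28/15)
obs 4: x=-5 → posterior Normal(-499/208, 21/13)
obs 5: x=4 → posterior Normal(-387/236, 84/59)
obs 6: x=5/2 → posterior Normal(-317/264, 14/11)
obs 7: x=4 → posterior Normal(-205/292, 84/73)
obs 8: x=-5 → posterior Normal(-69/64, 21/20)
obs 9: x=-1/2 → posterior Normal(-359/348, 28/29)
obs 10: x=-2 → posterior Normal(-415/376, 42/47)
obs 11: x=2 → posterior Normal(-359/404, 84/101)
obs 12: x=-9/4 → posterior Normal(-211/216, 7/9)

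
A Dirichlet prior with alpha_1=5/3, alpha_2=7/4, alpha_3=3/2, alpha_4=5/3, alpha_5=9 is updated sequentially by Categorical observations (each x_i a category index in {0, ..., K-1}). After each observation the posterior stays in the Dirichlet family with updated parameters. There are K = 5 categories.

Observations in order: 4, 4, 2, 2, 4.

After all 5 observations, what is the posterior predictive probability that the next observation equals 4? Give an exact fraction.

obs 1: x=4 → posterior Dirichlet(5/3, 7/4, 3/2, 5/3, 10)
obs 2: x=4 → posterior Dirichlet(5/3, 7/4, 3/2, 5/3, 11)
obs 3: x=2 → posterior Dirichlet(5/3, 7/4, 5/2, 5/3, 11)
obs 4: x=2 → posterior Dirichlet(5/3, 7/4, 7/2, 5/3, 11)
obs 5: x=4 → posterior Dirichlet(5/3, 7/4, 7/2, 5/3, 12)

144/247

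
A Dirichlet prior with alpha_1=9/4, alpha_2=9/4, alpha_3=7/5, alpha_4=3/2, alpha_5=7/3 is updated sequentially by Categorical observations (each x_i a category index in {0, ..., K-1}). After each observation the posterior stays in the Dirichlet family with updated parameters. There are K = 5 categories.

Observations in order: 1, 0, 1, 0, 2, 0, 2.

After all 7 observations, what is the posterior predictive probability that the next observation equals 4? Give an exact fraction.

35/251

obs 1: x=1 → posterior Dirichlet(9/4, 13/4, 7/5, 3/2, 7/3)
obs 2: x=0 → posterior Dirichlet(13/4, 13/4, 7/5, 3/2, 7/3)
obs 3: x=1 → posterior Dirichlet(13/4, 17/4, 7/5, 3/2, 7/3)
obs 4: x=0 → posterior Dirichlet(17/4, 17/4, 7/5, 3/2, 7/3)
obs 5: x=2 → posterior Dirichlet(17/4, 17/4, 12/5, 3/2, 7/3)
obs 6: x=0 → posterior Dirichlet(21/4, 17/4, 12/5, 3/2, 7/3)
obs 7: x=2 → posterior Dirichlet(21/4, 17/4, 17/5, 3/2, 7/3)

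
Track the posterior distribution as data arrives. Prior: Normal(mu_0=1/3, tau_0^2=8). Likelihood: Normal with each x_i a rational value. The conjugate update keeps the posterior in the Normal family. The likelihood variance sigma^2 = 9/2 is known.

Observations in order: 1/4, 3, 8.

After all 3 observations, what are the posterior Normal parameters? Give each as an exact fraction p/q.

mu_0=61/19, tau_0^2=24/19

obs 1: x=1/4 → posterior Normal(7/25, 72/25)
obs 2: x=3 → posterior Normal(55/41, 72/41)
obs 3: x=8 → posterior Normal(61/19, 24/19)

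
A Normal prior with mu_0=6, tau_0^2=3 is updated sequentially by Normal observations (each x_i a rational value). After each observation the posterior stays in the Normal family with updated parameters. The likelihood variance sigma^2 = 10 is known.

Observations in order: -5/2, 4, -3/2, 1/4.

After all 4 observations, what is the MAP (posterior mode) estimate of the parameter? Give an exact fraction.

obs 1: x=-5/2 → posterior Normal(105/26, 30/13)
obs 2: x=4 → posterior Normal(129/32, 15/8)
obs 3: x=-3/2 → posterior Normal(60/19, 30/19)
obs 4: x=1/4 → posterior Normal(243/88, 15/11)

243/88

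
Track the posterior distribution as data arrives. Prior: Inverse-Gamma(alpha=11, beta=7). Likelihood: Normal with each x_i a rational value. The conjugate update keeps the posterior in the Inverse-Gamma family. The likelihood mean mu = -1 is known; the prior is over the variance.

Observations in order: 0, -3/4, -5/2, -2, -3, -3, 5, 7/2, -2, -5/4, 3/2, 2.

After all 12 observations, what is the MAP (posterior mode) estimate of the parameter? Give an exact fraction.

obs 1: x=0 → posterior Inverse-Gamma(23/2, 15/2)
obs 2: x=-3/4 → posterior Inverse-Gamma(12, 241/32)
obs 3: x=-5/2 → posterior Inverse-Gamma(25/2, 277/32)
obs 4: x=-2 → posterior Inverse-Gamma(13, 293/32)
obs 5: x=-3 → posterior Inverse-Gamma(27/2, 357/32)
obs 6: x=-3 → posterior Inverse-Gamma(14, 421/32)
obs 7: x=5 → posterior Inverse-Gamma(29/2, 997/32)
obs 8: x=7/2 → posterior Inverse-Gamma(15, 1321/32)
obs 9: x=-2 → posterior Inverse-Gamma(31/2, 1337/32)
obs 10: x=-5/4 → posterior Inverse-Gamma(16, 669/16)
obs 11: x=3/2 → posterior Inverse-Gamma(33/2, 719/16)
obs 12: x=2 → posterior Inverse-Gamma(17, 791/16)

791/288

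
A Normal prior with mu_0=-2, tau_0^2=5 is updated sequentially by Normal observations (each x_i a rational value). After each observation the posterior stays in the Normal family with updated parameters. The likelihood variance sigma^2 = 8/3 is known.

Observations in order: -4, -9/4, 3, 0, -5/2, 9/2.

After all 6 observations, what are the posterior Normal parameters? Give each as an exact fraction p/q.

mu_0=-139/392, tau_0^2=20/49

obs 1: x=-4 → posterior Normal(-76/23, 40/23)
obs 2: x=-9/4 → posterior Normal(-439/152, 20/19)
obs 3: x=3 → posterior Normal(-259/212, 40/53)
obs 4: x=0 → posterior Normal(-259/272, 10/17)
obs 5: x=-5/2 → posterior Normal(-409/332, 40/83)
obs 6: x=9/2 → posterior Normal(-139/392, 20/49)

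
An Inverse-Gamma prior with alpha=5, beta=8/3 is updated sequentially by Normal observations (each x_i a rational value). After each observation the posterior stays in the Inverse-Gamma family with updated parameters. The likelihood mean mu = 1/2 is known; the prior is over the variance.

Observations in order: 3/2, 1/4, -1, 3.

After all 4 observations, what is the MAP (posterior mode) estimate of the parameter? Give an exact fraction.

715/768

obs 1: x=3/2 → posterior Inverse-Gamma(11/2, 19/6)
obs 2: x=1/4 → posterior Inverse-Gamma(6, 307/96)
obs 3: x=-1 → posterior Inverse-Gamma(13/2, 415/96)
obs 4: x=3 → posterior Inverse-Gamma(7, 715/96)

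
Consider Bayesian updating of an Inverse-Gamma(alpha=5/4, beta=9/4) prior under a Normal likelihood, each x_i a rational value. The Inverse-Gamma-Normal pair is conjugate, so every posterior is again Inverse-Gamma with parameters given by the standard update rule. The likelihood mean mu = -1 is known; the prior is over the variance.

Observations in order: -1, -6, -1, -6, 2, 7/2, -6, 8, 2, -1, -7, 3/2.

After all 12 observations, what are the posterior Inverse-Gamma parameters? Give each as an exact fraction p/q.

alpha=29/4, beta=241/2

obs 1: x=-1 → posterior Inverse-Gamma(7/4, 9/4)
obs 2: x=-6 → posterior Inverse-Gamma(9/4, 59/4)
obs 3: x=-1 → posterior Inverse-Gamma(11/4, 59/4)
obs 4: x=-6 → posterior Inverse-Gamma(13/4, 109/4)
obs 5: x=2 → posterior Inverse-Gamma(15/4, 127/4)
obs 6: x=7/2 → posterior Inverse-Gamma(17/4, 335/8)
obs 7: x=-6 → posterior Inverse-Gamma(19/4, 435/8)
obs 8: x=8 → posterior Inverse-Gamma(21/4, 759/8)
obs 9: x=2 → posterior Inverse-Gamma(23/4, 795/8)
obs 10: x=-1 → posterior Inverse-Gamma(25/4, 795/8)
obs 11: x=-7 → posterior Inverse-Gamma(27/4, 939/8)
obs 12: x=3/2 → posterior Inverse-Gamma(29/4, 241/2)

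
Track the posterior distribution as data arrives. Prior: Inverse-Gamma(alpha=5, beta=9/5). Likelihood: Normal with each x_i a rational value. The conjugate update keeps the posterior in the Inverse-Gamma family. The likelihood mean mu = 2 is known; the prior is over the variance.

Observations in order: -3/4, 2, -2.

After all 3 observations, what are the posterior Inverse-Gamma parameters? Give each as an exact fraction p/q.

alpha=13/2, beta=2173/160

obs 1: x=-3/4 → posterior Inverse-Gamma(11/2, 893/160)
obs 2: x=2 → posterior Inverse-Gamma(6, 893/160)
obs 3: x=-2 → posterior Inverse-Gamma(13/2, 2173/160)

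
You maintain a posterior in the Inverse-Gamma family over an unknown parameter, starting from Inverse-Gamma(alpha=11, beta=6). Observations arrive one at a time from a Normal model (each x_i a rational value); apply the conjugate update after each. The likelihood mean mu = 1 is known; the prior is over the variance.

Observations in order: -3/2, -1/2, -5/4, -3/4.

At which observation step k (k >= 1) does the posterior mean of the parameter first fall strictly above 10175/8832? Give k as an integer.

obs 1: x=-3/2 → posterior Inverse-Gamma(23/2, 73/8)
obs 2: x=-1/2 → posterior Inverse-Gamma(12, 41/4)
obs 3: x=-5/4 → posterior Inverse-Gamma(25/2, 409/32)
obs 4: x=-3/4 → posterior Inverse-Gamma(13, 229/16)

k = 4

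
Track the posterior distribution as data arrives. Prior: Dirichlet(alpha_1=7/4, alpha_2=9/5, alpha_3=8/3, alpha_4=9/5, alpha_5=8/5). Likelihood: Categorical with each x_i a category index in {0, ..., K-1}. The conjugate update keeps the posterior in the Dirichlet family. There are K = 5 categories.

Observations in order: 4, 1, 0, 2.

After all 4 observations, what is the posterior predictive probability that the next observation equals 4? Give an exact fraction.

obs 1: x=4 → posterior Dirichlet(7/4, 9/5, 8/3, 9/5, 13/5)
obs 2: x=1 → posterior Dirichlet(7/4, 14/5, 8/3, 9/5, 13/5)
obs 3: x=0 → posterior Dirichlet(11/4, 14/5, 8/3, 9/5, 13/5)
obs 4: x=2 → posterior Dirichlet(11/4, 14/5, 11/3, 9/5, 13/5)

156/817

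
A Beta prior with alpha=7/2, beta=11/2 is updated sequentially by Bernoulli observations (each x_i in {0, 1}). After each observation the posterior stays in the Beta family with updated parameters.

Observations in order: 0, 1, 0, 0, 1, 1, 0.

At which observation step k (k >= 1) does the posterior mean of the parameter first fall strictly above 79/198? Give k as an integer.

k = 2

obs 1: x=0 → posterior Beta(7/2, 13/2)
obs 2: x=1 → posterior Beta(9/2, 13/2)
obs 3: x=0 → posterior Beta(9/2, 15/2)
obs 4: x=0 → posterior Beta(9/2, 17/2)
obs 5: x=1 → posterior Beta(11/2, 17/2)
obs 6: x=1 → posterior Beta(13/2, 17/2)
obs 7: x=0 → posterior Beta(13/2, 19/2)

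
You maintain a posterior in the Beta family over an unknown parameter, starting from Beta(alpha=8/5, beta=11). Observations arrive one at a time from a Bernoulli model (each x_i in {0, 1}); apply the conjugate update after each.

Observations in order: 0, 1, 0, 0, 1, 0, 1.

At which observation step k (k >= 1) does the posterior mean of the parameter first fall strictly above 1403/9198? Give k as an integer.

k = 2

obs 1: x=0 → posterior Beta(8/5, 12)
obs 2: x=1 → posterior Beta(13/5, 12)
obs 3: x=0 → posterior Beta(13/5, 13)
obs 4: x=0 → posterior Beta(13/5, 14)
obs 5: x=1 → posterior Beta(18/5, 14)
obs 6: x=0 → posterior Beta(18/5, 15)
obs 7: x=1 → posterior Beta(23/5, 15)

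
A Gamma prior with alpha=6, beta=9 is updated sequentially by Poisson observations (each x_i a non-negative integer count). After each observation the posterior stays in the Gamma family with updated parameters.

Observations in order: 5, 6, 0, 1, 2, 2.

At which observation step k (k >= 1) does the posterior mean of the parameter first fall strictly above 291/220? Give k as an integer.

obs 1: x=5 → posterior Gamma(11, 10)
obs 2: x=6 → posterior Gamma(17, 11)
obs 3: x=0 → posterior Gamma(17, 12)
obs 4: x=1 → posterior Gamma(18, 13)
obs 5: x=2 → posterior Gamma(20, 14)
obs 6: x=2 → posterior Gamma(22, 15)

k = 2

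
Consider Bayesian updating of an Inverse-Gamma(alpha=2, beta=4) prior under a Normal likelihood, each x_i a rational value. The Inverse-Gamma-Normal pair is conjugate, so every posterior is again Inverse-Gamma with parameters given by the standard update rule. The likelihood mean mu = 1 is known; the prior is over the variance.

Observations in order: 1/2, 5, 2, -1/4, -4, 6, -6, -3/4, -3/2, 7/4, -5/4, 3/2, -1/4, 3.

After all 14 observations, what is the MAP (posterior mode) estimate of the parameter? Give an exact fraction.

obs 1: x=1/2 → posterior Inverse-Gamma(5/2, 33/8)
obs 2: x=5 → posterior Inverse-Gamma(3, 97/8)
obs 3: x=2 → posterior Inverse-Gamma(7/2, 101/8)
obs 4: x=-1/4 → posterior Inverse-Gamma(4, 429/32)
obs 5: x=-4 → posterior Inverse-Gamma(9/2, 829/32)
obs 6: x=6 → posterior Inverse-Gamma(5, 1229/32)
obs 7: x=-6 → posterior Inverse-Gamma(11/2, 2013/32)
obs 8: x=-3/4 → posterior Inverse-Gamma(6, 1031/16)
obs 9: x=-3/2 → posterior Inverse-Gamma(13/2, 1081/16)
obs 10: x=7/4 → posterior Inverse-Gamma(7, 2171/32)
obs 11: x=-5/4 → posterior Inverse-Gamma(15/2, 563/8)
obs 12: x=3/2 → posterior Inverse-Gamma(8, 141/2)
obs 13: x=-1/4 → posterior Inverse-Gamma(17/2, 2281/32)
obs 14: x=3 → posterior Inverse-Gamma(9, 2345/32)

469/64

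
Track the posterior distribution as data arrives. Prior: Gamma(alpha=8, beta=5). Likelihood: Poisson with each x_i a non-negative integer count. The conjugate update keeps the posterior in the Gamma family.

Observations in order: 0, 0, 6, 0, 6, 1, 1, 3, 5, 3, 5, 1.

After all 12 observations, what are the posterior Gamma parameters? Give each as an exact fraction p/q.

alpha=39, beta=17

obs 1: x=0 → posterior Gamma(8, 6)
obs 2: x=0 → posterior Gamma(8, 7)
obs 3: x=6 → posterior Gamma(14, 8)
obs 4: x=0 → posterior Gamma(14, 9)
obs 5: x=6 → posterior Gamma(20, 10)
obs 6: x=1 → posterior Gamma(21, 11)
obs 7: x=1 → posterior Gamma(22, 12)
obs 8: x=3 → posterior Gamma(25, 13)
obs 9: x=5 → posterior Gamma(30, 14)
obs 10: x=3 → posterior Gamma(33, 15)
obs 11: x=5 → posterior Gamma(38, 16)
obs 12: x=1 → posterior Gamma(39, 17)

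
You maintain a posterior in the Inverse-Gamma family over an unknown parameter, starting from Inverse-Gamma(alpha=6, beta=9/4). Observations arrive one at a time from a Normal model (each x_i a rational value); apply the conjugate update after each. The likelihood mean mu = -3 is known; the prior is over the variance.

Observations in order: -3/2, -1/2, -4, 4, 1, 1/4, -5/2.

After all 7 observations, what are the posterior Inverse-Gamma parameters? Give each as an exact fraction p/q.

alpha=19/2, beta=1437/32

obs 1: x=-3/2 → posterior Inverse-Gamma(13/2, 27/8)
obs 2: x=-1/2 → posterior Inverse-Gamma(7, 13/2)
obs 3: x=-4 → posterior Inverse-Gamma(15/2, 7)
obs 4: x=4 → posterior Inverse-Gamma(8, 63/2)
obs 5: x=1 → posterior Inverse-Gamma(17/2, 79/2)
obs 6: x=1/4 → posterior Inverse-Gamma(9, 1433/32)
obs 7: x=-5/2 → posterior Inverse-Gamma(19/2, 1437/32)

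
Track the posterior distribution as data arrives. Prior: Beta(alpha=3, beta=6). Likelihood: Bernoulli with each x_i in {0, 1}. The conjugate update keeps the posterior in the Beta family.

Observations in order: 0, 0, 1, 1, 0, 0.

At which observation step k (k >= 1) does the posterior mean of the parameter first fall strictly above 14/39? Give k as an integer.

obs 1: x=0 → posterior Beta(3, 7)
obs 2: x=0 → posterior Beta(3, 8)
obs 3: x=1 → posterior Beta(4, 8)
obs 4: x=1 → posterior Beta(5, 8)
obs 5: x=0 → posterior Beta(5, 9)
obs 6: x=0 → posterior Beta(5, 10)

k = 4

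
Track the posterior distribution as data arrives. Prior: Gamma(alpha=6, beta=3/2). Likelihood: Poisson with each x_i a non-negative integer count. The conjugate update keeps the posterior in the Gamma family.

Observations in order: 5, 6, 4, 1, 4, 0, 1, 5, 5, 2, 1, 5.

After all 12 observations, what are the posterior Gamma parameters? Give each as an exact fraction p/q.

alpha=45, beta=27/2

obs 1: x=5 → posterior Gamma(11, 5/2)
obs 2: x=6 → posterior Gamma(17, 7/2)
obs 3: x=4 → posterior Gamma(21, 9/2)
obs 4: x=1 → posterior Gamma(22, 11/2)
obs 5: x=4 → posterior Gamma(26, 13/2)
obs 6: x=0 → posterior Gamma(26, 15/2)
obs 7: x=1 → posterior Gamma(27, 17/2)
obs 8: x=5 → posterior Gamma(32, 19/2)
obs 9: x=5 → posterior Gamma(37, 21/2)
obs 10: x=2 → posterior Gamma(39, 23/2)
obs 11: x=1 → posterior Gamma(40, 25/2)
obs 12: x=5 → posterior Gamma(45, 27/2)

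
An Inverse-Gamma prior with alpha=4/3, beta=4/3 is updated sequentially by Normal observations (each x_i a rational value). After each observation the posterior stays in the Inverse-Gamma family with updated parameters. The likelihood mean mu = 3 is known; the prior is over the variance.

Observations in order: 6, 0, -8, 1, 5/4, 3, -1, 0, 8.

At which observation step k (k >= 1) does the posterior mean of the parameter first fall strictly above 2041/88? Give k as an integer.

k = 3

obs 1: x=6 → posterior Inverse-Gamma(11/6, 35/6)
obs 2: x=0 → posterior Inverse-Gamma(7/3, 31/3)
obs 3: x=-8 → posterior Inverse-Gamma(17/6, 425/6)
obs 4: x=1 → posterior Inverse-Gamma(10/3, 437/6)
obs 5: x=5/4 → posterior Inverse-Gamma(23/6, 7139/96)
obs 6: x=3 → posterior Inverse-Gamma(13/3, 7139/96)
obs 7: x=-1 → posterior Inverse-Gamma(29/6, 7907/96)
obs 8: x=0 → posterior Inverse-Gamma(16/3, 8339/96)
obs 9: x=8 → posterior Inverse-Gamma(35/6, 9539/96)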